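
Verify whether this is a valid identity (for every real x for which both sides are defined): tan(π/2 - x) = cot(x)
Claim: tan(π/2 - x) = cot(x).
Reasoning: tan(π/2 - x) = sin(π/2 - x)/cos(π/2 - x) = cos(x)/sin(x) = cot(x), using the cofunction identities sin(π/2 - x) = cos(x) and cos(π/2 - x) = sin(x).
So the two sides agree for every real x for which both sides are defined.

Conclusion: Yes, this is an identity.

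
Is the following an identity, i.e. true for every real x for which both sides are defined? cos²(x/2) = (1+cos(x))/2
Claim: cos²(x/2) = (1+cos(x))/2.
Reasoning: Use cos(2θ) = 2cos²θ - 1 with θ = x/2: cos(x) = 2cos²(x/2) - 1. Solving for cos²(x/2) gives (1 + cos(x))/2.
So the two sides agree for every real x for which both sides are defined.

Conclusion: Yes, this is an identity.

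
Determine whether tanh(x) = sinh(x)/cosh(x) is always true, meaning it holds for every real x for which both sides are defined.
Yes, this is an identity.

Claim: tanh(x) = sinh(x)/cosh(x).
Reasoning: tanh(x) is defined as sinh(x)/cosh(x) = (e^x - e^-x)/(e^x + e^-x); cosh(x) ≥ 1 is never zero, so this holds for every real x.
So the two sides agree for every real x for which both sides are defined.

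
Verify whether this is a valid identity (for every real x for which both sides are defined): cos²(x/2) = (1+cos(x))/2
Claim: cos²(x/2) = (1+cos(x))/2.
Reasoning: Use cos(2θ) = 2cos²θ - 1 with θ = x/2: cos(x) = 2cos²(x/2) - 1. Solving for cos²(x/2) gives (1 + cos(x))/2.
So the two sides agree for every real x for which both sides are defined.

Conclusion: Yes, this is an identity.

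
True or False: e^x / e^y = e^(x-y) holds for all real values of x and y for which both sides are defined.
Claim: e^x / e^y = e^(x-y).
Reasoning: 1/e^y = e^(-y), so e^x / e^y = e^x · e^(-y) = e^(x + (-y)) = e^(x-y) by the product rule for exponents.
So the two sides agree for all real values of x and y for which both sides are defined.

Conclusion: True.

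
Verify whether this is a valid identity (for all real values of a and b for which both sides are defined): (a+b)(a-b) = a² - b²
Yes, this is an identity.

Claim: (a+b)(a-b) = a² - b².
Reasoning: Expand: (a+b)(a-b) = a² - ab + ba - b² = a² - b² (the cross terms cancel).
So the two sides agree for all real values of a and b for which both sides are defined.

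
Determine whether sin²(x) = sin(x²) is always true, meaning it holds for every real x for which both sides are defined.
No, this is NOT an identity.

Claim: sin²(x) = sin(x²).
Test a specific point where both sides are defined: x = -π/2.
LHS = sin²(x) ≈ 1.0000
RHS = sin(x²) ≈ 0.6243
Since 1.0000 ≠ 0.6243, the equation fails at this point, so it cannot hold for every real x for which both sides are defined.
sin²(x) means (sin x)², squaring the output; sin(x²) squares the input. These are different functions.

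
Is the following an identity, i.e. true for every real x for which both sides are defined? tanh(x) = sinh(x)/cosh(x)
Claim: tanh(x) = sinh(x)/cosh(x).
Reasoning: tanh(x) is defined as sinh(x)/cosh(x) = (e^x - e^-x)/(e^x + e^-x); cosh(x) ≥ 1 is never zero, so this holds for every real x.
So the two sides agree for every real x for which both sides are defined.

Conclusion: Yes, this is an identity.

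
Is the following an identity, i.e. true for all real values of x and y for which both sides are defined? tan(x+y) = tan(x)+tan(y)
Claim: tan(x+y) = tan(x)+tan(y).
Test a specific point where both sides are defined: x = 3π/4, y = π/6.
LHS = tan(x+y) ≈ -0.2679
RHS = tan(x)+tan(y) ≈ -0.4226
Since -0.2679 ≠ -0.4226, the equation fails at this point, so it cannot hold for all real values of x and y for which both sides are defined.
The correct formula is tan(x+y) = (tan(x) + tan(y))/(1 - tan(x)tan(y)).

Conclusion: No, this is NOT an identity.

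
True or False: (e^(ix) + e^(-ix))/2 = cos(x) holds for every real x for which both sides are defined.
Claim: (e^(ix) + e^(-ix))/2 = cos(x).
Reasoning: By Euler's formula e^(ix) = cos(x) + i·sin(x) and e^(-ix) = cos(x) - i·sin(x). Adding cancels the sine terms: e^(ix) + e^(-ix) = 2cos(x); divide by 2.
So the two sides agree for every real x for which both sides are defined.

Conclusion: True.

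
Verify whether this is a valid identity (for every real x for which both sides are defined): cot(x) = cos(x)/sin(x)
Claim: cot(x) = cos(x)/sin(x).
Reasoning: cot(x) is defined as 1/tan(x) = 1/(sin(x)/cos(x)) = cos(x)/sin(x), wherever sin(x) ≠ 0.
So the two sides agree for every real x for which both sides are defined.

Conclusion: Yes, this is an identity.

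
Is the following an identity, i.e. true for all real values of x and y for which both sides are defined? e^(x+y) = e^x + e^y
No, this is NOT an identity.

Claim: e^(x+y) = e^x + e^y.
Test a specific point where both sides are defined: x = -3, y = 5.
LHS = e^(x+y) ≈ 7.3891
RHS = e^x + e^y ≈ 148.4629
Since 7.3891 ≠ 148.4629, the equation fails at this point, so it cannot hold for all real values of x and y for which both sides are defined.
The correct rule is e^(x+y) = e^x · e^y (a product, not a sum).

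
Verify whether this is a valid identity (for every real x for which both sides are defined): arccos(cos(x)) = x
Claim: arccos(cos(x)) = x.
Test a specific point where both sides are defined: x = -π/4.
LHS = arccos(cos(x)) ≈ 0.7854
RHS = x ≈ -0.7854
Since 0.7854 ≠ -0.7854, the equation fails at this point, so it cannot hold for every real x for which both sides are defined.
arccos only returns values in [0, π], so arccos(cos(x)) = x holds only for x in that interval, not for all real x.

Conclusion: No, this is NOT an identity.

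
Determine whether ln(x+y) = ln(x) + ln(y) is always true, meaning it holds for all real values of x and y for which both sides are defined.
No, this is NOT an identity.

Claim: ln(x+y) = ln(x) + ln(y).
Test a specific point where both sides are defined: x = 1, y = 3.
LHS = ln(x+y) ≈ 1.3863
RHS = ln(x) + ln(y) ≈ 1.0986
Since 1.3863 ≠ 1.0986, the equation fails at this point, so it cannot hold for all real values of x and y for which both sides are defined.
ln(x) + ln(y) = ln(xy), not ln(x+y).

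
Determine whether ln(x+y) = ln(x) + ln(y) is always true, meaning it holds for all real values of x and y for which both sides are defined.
No, this is NOT an identity.

Claim: ln(x+y) = ln(x) + ln(y).
Test a specific point where both sides are defined: x = 3/2, y = 2.
LHS = ln(x+y) ≈ 1.2528
RHS = ln(x) + ln(y) ≈ 1.0986
Since 1.2528 ≠ 1.0986, the equation fails at this point, so it cannot hold for all real values of x and y for which both sides are defined.
ln(x) + ln(y) = ln(xy), not ln(x+y).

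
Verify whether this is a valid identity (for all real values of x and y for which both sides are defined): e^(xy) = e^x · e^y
Claim: e^(xy) = e^x · e^y.
Test a specific point where both sides are defined: x = 3/2, y = -1.
LHS = e^(xy) ≈ 0.2231
RHS = e^x · e^y ≈ 1.6487
Since 0.2231 ≠ 1.6487, the equation fails at this point, so it cannot hold for all real values of x and y for which both sides are defined.
e^x · e^y = e^(x+y), not e^(xy).

Conclusion: No, this is NOT an identity.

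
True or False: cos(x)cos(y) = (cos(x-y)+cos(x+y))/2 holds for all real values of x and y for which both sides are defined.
True.

Claim: cos(x)cos(y) = (cos(x-y)+cos(x+y))/2.
Reasoning: cos(x-y) = cos(x)cos(y) + sin(x)sin(y) and cos(x+y) = cos(x)cos(y) - sin(x)sin(y). Adding, cos(x-y) + cos(x+y) = 2cos(x)cos(y); divide by 2.
So the two sides agree for all real values of x and y for which both sides are defined.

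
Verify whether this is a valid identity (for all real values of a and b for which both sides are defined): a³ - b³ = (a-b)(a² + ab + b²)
Yes, this is an identity.

Claim: a³ - b³ = (a-b)(a² + ab + b²).
Reasoning: Expand the right side: (a-b)(a² + ab + b²) = a³ + a²b + ab² - a²b - ab² - b³ = a³ - b³ (the middle terms cancel in pairs).
So the two sides agree for all real values of a and b for which both sides are defined.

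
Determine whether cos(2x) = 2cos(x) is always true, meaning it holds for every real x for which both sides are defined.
Claim: cos(2x) = 2cos(x).
Test a specific point where both sides are defined: x = -π/3.
LHS = cos(2x) ≈ -0.5000
RHS = 2cos(x) ≈ 1.0000
Since -0.5000 ≠ 1.0000, the equation fails at this point, so it cannot hold for every real x for which both sides are defined.
The correct double-angle formula is cos(2x) = cos²x - sin²x.

Conclusion: No, this is NOT an identity.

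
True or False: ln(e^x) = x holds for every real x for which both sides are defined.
Claim: ln(e^x) = x.
Reasoning: ln is the inverse of the exponential: ln(e^x) asks for the exponent p with e^p = e^x, and since e^p is one-to-one that exponent is p = x.
So the two sides agree for every real x for which both sides are defined.

Conclusion: True.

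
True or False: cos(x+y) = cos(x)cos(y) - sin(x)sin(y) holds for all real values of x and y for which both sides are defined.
Claim: cos(x+y) = cos(x)cos(y) - sin(x)sin(y).
Reasoning: By Euler's formula e^(i(x+y)) = e^(ix)·e^(iy) = (cos x + i·sin x)(cos y + i·sin y). The real part of the left side is cos(x+y); the real part of the product is cos(x)cos(y) - sin(x)sin(y) (since i·i = -1).
So the two sides agree for all real values of x and y for which both sides are defined.

Conclusion: True.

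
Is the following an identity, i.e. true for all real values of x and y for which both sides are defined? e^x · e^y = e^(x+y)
Claim: e^x · e^y = e^(x+y).
Reasoning: This is the law of exponents for a common base: multiplying powers adds exponents. E.g. from the series, (Σ x^j/j!)(Σ y^k/k!) = Σ_m (Σ_{j+k=m} x^j y^k/(j!k!)) = Σ_m (x+y)^m/m! by the binomial theorem.
So the two sides agree for all real values of x and y for which both sides are defined.

Conclusion: Yes, this is an identity.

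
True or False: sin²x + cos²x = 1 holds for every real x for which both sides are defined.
Claim: sin²x + cos²x = 1.
Reasoning: The point (cos x, sin x) lies on the unit circle X² + Y² = 1, so cos²x + sin²x = 1 for every real x.
So the two sides agree for every real x for which both sides are defined.

Conclusion: True.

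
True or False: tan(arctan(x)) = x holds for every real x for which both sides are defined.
True.

Claim: tan(arctan(x)) = x.
Reasoning: For every real x, arctan(x) is by definition the angle in (-π/2, π/2) whose tangent equals x. Taking the tangent of that angle returns x.
So the two sides agree for every real x for which both sides are defined.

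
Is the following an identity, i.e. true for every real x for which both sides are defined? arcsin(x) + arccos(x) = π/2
Claim: arcsin(x) + arccos(x) = π/2.
Reasoning: Both sides are defined for -1 ≤ x ≤ 1. Let θ = arcsin(x), so sin θ = x and θ ∈ [-π/2, π/2]. Then cos(π/2 - θ) = sin θ = x and π/2 - θ ∈ [0, π], which is exactly the range of arccos, so arccos(x) = π/2 - θ. Adding: arcsin(x) + arccos(x) = θ + (π/2 - θ) = π/2.
So the two sides agree for every real x for which both sides are defined.

Conclusion: Yes, this is an identity.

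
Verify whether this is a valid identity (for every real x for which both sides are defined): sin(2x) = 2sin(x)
Claim: sin(2x) = 2sin(x).
Test a specific point where both sides are defined: x = π/2.
LHS = sin(2x) ≈ 0.0000
RHS = 2sin(x) ≈ 2.0000
Since 0.0000 ≠ 2.0000, the equation fails at this point, so it cannot hold for every real x for which both sides are defined.
The correct double-angle formula is sin(2x) = 2sin(x)cos(x).

Conclusion: No, this is NOT an identity.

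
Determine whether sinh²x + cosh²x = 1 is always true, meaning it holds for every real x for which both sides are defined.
Claim: sinh²x + cosh²x = 1.
Test a specific point where both sides are defined: x = -1.
LHS = sinh²x + cosh²x ≈ 3.7622
RHS = 1 ≈ 1.0000
Since 3.7622 ≠ 1.0000, the equation fails at this point, so it cannot hold for every real x for which both sides are defined.
The correct hyperbolic identity is cosh²x - sinh²x = 1 (a difference); the sum sinh²x + cosh²x equals cosh(2x).

Conclusion: No, this is NOT an identity.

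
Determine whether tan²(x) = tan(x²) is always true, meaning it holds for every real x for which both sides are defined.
Claim: tan²(x) = tan(x²).
Test a specific point where both sides are defined: x = π.
LHS = tan²(x) ≈ 0.0000
RHS = tan(x²) ≈ 0.4767
Since 0.0000 ≠ 0.4767, the equation fails at this point, so it cannot hold for every real x for which both sides are defined.
tan²(x) means (tan x)², squaring the output; tan(x²) squares the input. These are different functions.

Conclusion: No, this is NOT an identity.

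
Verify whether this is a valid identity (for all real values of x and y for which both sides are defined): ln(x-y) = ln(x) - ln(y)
No, this is NOT an identity.

Claim: ln(x-y) = ln(x) - ln(y).
Test a specific point where both sides are defined: x = 5, y = 1/2.
LHS = ln(x-y) ≈ 1.5041
RHS = ln(x) - ln(y) ≈ 2.3026
Since 1.5041 ≠ 2.3026, the equation fails at this point, so it cannot hold for all real values of x and y for which both sides are defined.
ln(x) - ln(y) = ln(x/y), not ln(x-y).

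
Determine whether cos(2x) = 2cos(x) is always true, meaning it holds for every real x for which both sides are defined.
No, this is NOT an identity.

Claim: cos(2x) = 2cos(x).
Test a specific point where both sides are defined: x = -π/6.
LHS = cos(2x) ≈ 0.5000
RHS = 2cos(x) ≈ 1.7321
Since 0.5000 ≠ 1.7321, the equation fails at this point, so it cannot hold for every real x for which both sides are defined.
The correct double-angle formula is cos(2x) = cos²x - sin²x.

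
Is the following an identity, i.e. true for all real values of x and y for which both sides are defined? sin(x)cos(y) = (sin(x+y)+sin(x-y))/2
Yes, this is an identity.

Claim: sin(x)cos(y) = (sin(x+y)+sin(x-y))/2.
Reasoning: sin(x+y) = sin(x)cos(y) + cos(x)sin(y) and sin(x-y) = sin(x)cos(y) - cos(x)sin(y). Adding, sin(x+y) + sin(x-y) = 2sin(x)cos(y); divide by 2.
So the two sides agree for all real values of x and y for which both sides are defined.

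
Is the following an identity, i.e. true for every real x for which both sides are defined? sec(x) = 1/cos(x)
Yes, this is an identity.

Claim: sec(x) = 1/cos(x).
Reasoning: sec(x) is by definition the reciprocal of cos(x), wherever cos(x) ≠ 0.
So the two sides agree for every real x for which both sides are defined.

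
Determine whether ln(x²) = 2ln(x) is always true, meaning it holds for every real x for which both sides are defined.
Yes, this is an identity.

Claim: ln(x²) = 2ln(x).
Reasoning: The right side requires x > 0. For x > 0, x² = (e^(ln x))² = e^(2ln x), so ln(x²) = 2ln(x). (For x < 0 the right side is undefined, so those values are outside the claim.)
So the two sides agree for every real x for which both sides are defined.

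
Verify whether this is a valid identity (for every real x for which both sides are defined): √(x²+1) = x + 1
Claim: √(x²+1) = x + 1.
Test a specific point where both sides are defined: x = 5.
LHS = √(x²+1) ≈ 5.0990
RHS = x + 1 ≈ 6.0000
Since 5.0990 ≠ 6.0000, the equation fails at this point, so it cannot hold for every real x for which both sides are defined.
(x+1)² = x² + 2x + 1 ≠ x² + 1 unless x = 0.

Conclusion: No, this is NOT an identity.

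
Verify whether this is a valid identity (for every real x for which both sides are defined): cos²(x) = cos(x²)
No, this is NOT an identity.

Claim: cos²(x) = cos(x²).
Test a specific point where both sides are defined: x = -π/2.
LHS = cos²(x) ≈ 0.0000
RHS = cos(x²) ≈ -0.7812
Since 0.0000 ≠ -0.7812, the equation fails at this point, so it cannot hold for every real x for which both sides are defined.
cos²(x) means (cos x)², squaring the output; cos(x²) squares the input. These are different functions.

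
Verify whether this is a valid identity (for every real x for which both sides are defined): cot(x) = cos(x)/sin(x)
Yes, this is an identity.

Claim: cot(x) = cos(x)/sin(x).
Reasoning: cot(x) is defined as 1/tan(x) = 1/(sin(x)/cos(x)) = cos(x)/sin(x), wherever sin(x) ≠ 0.
So the two sides agree for every real x for which both sides are defined.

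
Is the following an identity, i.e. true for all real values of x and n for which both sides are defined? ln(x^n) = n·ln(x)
Claim: ln(x^n) = n·ln(x).
Reasoning: The right side requires x > 0. For x > 0, x^n = (e^(ln x))^n = e^(n·ln x), so taking ln of both sides gives ln(x^n) = n·ln(x).
So the two sides agree for all real values of x and n for which both sides are defined.

Conclusion: Yes, this is an identity.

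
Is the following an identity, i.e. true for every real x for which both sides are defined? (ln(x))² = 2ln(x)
Claim: (ln(x))² = 2ln(x).
Test a specific point where both sides are defined: x = 5.
LHS = (ln(x))² ≈ 2.5903
RHS = 2ln(x) ≈ 3.2189
Since 2.5903 ≠ 3.2189, the equation fails at this point, so it cannot hold for every real x for which both sides are defined.
2ln(x) equals ln(x²), which is not the same as (ln x)².

Conclusion: No, this is NOT an identity.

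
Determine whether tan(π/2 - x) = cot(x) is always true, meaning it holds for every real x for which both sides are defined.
Claim: tan(π/2 - x) = cot(x).
Reasoning: tan(π/2 - x) = sin(π/2 - x)/cos(π/2 - x) = cos(x)/sin(x) = cot(x), using the cofunction identities sin(π/2 - x) = cos(x) and cos(π/2 - x) = sin(x).
So the two sides agree for every real x for which both sides are defined.

Conclusion: Yes, this is an identity.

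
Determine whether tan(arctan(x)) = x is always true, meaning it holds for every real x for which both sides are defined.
Yes, this is an identity.

Claim: tan(arctan(x)) = x.
Reasoning: For every real x, arctan(x) is by definition the angle in (-π/2, π/2) whose tangent equals x. Taking the tangent of that angle returns x.
So the two sides agree for every real x for which both sides are defined.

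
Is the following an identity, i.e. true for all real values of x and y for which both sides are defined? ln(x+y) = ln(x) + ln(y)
No, this is NOT an identity.

Claim: ln(x+y) = ln(x) + ln(y).
Test a specific point where both sides are defined: x = 4, y = 3.
LHS = ln(x+y) ≈ 1.9459
RHS = ln(x) + ln(y) ≈ 2.4849
Since 1.9459 ≠ 2.4849, the equation fails at this point, so it cannot hold for all real values of x and y for which both sides are defined.
ln(x) + ln(y) = ln(xy), not ln(x+y).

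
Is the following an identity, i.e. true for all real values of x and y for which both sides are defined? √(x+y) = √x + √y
Claim: √(x+y) = √x + √y.
Test a specific point where both sides are defined: x = 1, y = 5.
LHS = √(x+y) ≈ 2.4495
RHS = √x + √y ≈ 3.2361
Since 2.4495 ≠ 3.2361, the equation fails at this point, so it cannot hold for all real values of x and y for which both sides are defined.
Squaring the right side gives x + 2√(xy) + y, not x + y.

Conclusion: No, this is NOT an identity.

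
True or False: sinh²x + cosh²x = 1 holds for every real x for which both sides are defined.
False.

Claim: sinh²x + cosh²x = 1.
Test a specific point where both sides are defined: x = 3.
LHS = sinh²x + cosh²x ≈ 201.7156
RHS = 1 ≈ 1.0000
Since 201.7156 ≠ 1.0000, the equation fails at this point, so it cannot hold for every real x for which both sides are defined.
The correct hyperbolic identity is cosh²x - sinh²x = 1 (a difference); the sum sinh²x + cosh²x equals cosh(2x).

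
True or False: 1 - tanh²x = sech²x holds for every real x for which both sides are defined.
Claim: 1 - tanh²x = sech²x.
Reasoning: Divide cosh²x - sinh²x = 1 through by cosh²x (never zero): 1 - tanh²x = 1/cosh²x = sech²x.
So the two sides agree for every real x for which both sides are defined.

Conclusion: True.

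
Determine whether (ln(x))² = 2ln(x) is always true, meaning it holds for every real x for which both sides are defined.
No, this is NOT an identity.

Claim: (ln(x))² = 2ln(x).
Test a specific point where both sides are defined: x = 1/2.
LHS = (ln(x))² ≈ 0.4805
RHS = 2ln(x) ≈ -1.3863
Since 0.4805 ≠ -1.3863, the equation fails at this point, so it cannot hold for every real x for which both sides are defined.
2ln(x) equals ln(x²), which is not the same as (ln x)².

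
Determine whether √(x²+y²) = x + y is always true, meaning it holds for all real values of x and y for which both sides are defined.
Claim: √(x²+y²) = x + y.
Test a specific point where both sides are defined: x = 5, y = 2.
LHS = √(x²+y²) ≈ 5.3852
RHS = x + y ≈ 7.0000
Since 5.3852 ≠ 7.0000, the equation fails at this point, so it cannot hold for all real values of x and y for which both sides are defined.
(x+y)² = x² + 2xy + y², not x² + y², so the square root does not split this way.

Conclusion: No, this is NOT an identity.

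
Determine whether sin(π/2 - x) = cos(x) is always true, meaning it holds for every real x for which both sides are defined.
Claim: sin(π/2 - x) = cos(x).
Reasoning: Use sin(u - v) = sin(u)cos(v) - cos(u)sin(v) with u = π/2, v = x: sin(π/2)cos(x) - cos(π/2)sin(x) = 1·cos(x) - 0·sin(x) = cos(x).
So the two sides agree for every real x for which both sides are defined.

Conclusion: Yes, this is an identity.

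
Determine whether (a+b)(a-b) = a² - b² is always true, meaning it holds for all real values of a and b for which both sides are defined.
Yes, this is an identity.

Claim: (a+b)(a-b) = a² - b².
Reasoning: Expand: (a+b)(a-b) = a² - ab + ba - b² = a² - b² (the cross terms cancel).
So the two sides agree for all real values of a and b for which both sides are defined.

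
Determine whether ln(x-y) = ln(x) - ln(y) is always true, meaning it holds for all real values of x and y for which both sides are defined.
Claim: ln(x-y) = ln(x) - ln(y).
Test a specific point where both sides are defined: x = 3, y = 1/2.
LHS = ln(x-y) ≈ 0.9163
RHS = ln(x) - ln(y) ≈ 1.7918
Since 0.9163 ≠ 1.7918, the equation fails at this point, so it cannot hold for all real values of x and y for which both sides are defined.
ln(x) - ln(y) = ln(x/y), not ln(x-y).

Conclusion: No, this is NOT an identity.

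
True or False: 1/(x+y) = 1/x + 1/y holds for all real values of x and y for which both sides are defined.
False.

Claim: 1/(x+y) = 1/x + 1/y.
Test a specific point where both sides are defined: x = -2, y = -1.
LHS = 1/(x+y) ≈ -0.3333
RHS = 1/x + 1/y ≈ -1.5000
Since -0.3333 ≠ -1.5000, the equation fails at this point, so it cannot hold for all real values of x and y for which both sides are defined.
1/x + 1/y = (x+y)/(xy), which is not 1/(x+y).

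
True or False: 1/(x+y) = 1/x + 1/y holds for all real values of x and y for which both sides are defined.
False.

Claim: 1/(x+y) = 1/x + 1/y.
Test a specific point where both sides are defined: x = -1, y = 2.
LHS = 1/(x+y) ≈ 1.0000
RHS = 1/x + 1/y ≈ -0.5000
Since 1.0000 ≠ -0.5000, the equation fails at this point, so it cannot hold for all real values of x and y for which both sides are defined.
1/x + 1/y = (x+y)/(xy), which is not 1/(x+y).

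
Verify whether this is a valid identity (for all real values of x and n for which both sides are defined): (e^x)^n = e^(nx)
Claim: (e^x)^n = e^(nx).
Reasoning: e^x is a positive real number, and for a positive base B and real exponent n, B^n = e^(n·ln B). With B = e^x, ln B = x, so (e^x)^n = e^(n·x).
So the two sides agree for all real values of x and n for which both sides are defined.

Conclusion: Yes, this is an identity.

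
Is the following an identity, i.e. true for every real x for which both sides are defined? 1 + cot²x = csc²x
Claim: 1 + cot²x = csc²x.
Reasoning: Start from sin²x + cos²x = 1 and divide every term by sin²x (allowed wherever cot x and csc x are defined): 1 + cot²x = 1/sin²x = csc²x.
So the two sides agree for every real x for which both sides are defined.

Conclusion: Yes, this is an identity.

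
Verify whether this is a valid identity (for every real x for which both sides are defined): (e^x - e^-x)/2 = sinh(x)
Claim: (e^x - e^-x)/2 = sinh(x).
Reasoning: This is exactly the definition of the hyperbolic sine: sinh(x) := (e^x - e^-x)/2.
So the two sides agree for every real x for which both sides are defined.

Conclusion: Yes, this is an identity.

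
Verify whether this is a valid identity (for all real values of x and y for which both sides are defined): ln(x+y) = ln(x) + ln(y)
No, this is NOT an identity.

Claim: ln(x+y) = ln(x) + ln(y).
Test a specific point where both sides are defined: x = 5, y = 3/2.
LHS = ln(x+y) ≈ 1.8718
RHS = ln(x) + ln(y) ≈ 2.0149
Since 1.8718 ≠ 2.0149, the equation fails at this point, so it cannot hold for all real values of x and y for which both sides are defined.
ln(x) + ln(y) = ln(xy), not ln(x+y).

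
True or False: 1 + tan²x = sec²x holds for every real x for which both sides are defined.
Claim: 1 + tan²x = sec²x.
Reasoning: Start from sin²x + cos²x = 1 and divide every term by cos²x (allowed wherever tan x and sec x are defined): tan²x + 1 = 1/cos²x = sec²x.
So the two sides agree for every real x for which both sides are defined.

Conclusion: True.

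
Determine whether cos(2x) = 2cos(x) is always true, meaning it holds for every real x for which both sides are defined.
Claim: cos(2x) = 2cos(x).
Test a specific point where both sides are defined: x = -π/2.
LHS = cos(2x) ≈ -1.0000
RHS = 2cos(x) ≈ 0.0000
Since -1.0000 ≠ 0.0000, the equation fails at this point, so it cannot hold for every real x for which both sides are defined.
The correct double-angle formula is cos(2x) = cos²x - sin²x.

Conclusion: No, this is NOT an identity.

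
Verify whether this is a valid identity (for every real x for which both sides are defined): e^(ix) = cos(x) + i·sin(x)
Claim: e^(ix) = cos(x) + i·sin(x).
Reasoning: Euler's formula. Expand e^(ix) = Σ (ix)^k / k!. Since i² = -1, the even-k terms are Σ (-1)^m x^(2m)/(2m)! = cos(x) and the odd-k terms are i · Σ (-1)^m x^(2m+1)/(2m+1)! = i·sin(x).
So the two sides agree for every real x for which both sides are defined.

Conclusion: Yes, this is an identity.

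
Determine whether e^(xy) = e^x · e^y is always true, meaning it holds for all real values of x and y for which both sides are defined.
Claim: e^(xy) = e^x · e^y.
Test a specific point where both sides are defined: x = 3/2, y = 1.
LHS = e^(xy) ≈ 4.4817
RHS = e^x · e^y ≈ 12.1825
Since 4.4817 ≠ 12.1825, the equation fails at this point, so it cannot hold for all real values of x and y for which both sides are defined.
e^x · e^y = e^(x+y), not e^(xy).

Conclusion: No, this is NOT an identity.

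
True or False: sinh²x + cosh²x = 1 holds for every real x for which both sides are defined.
Claim: sinh²x + cosh²x = 1.
Test a specific point where both sides are defined: x = 4.
LHS = sinh²x + cosh²x ≈ 1490.4792
RHS = 1 ≈ 1.0000
Since 1490.4792 ≠ 1.0000, the equation fails at this point, so it cannot hold for every real x for which both sides are defined.
The correct hyperbolic identity is cosh²x - sinh²x = 1 (a difference); the sum sinh²x + cosh²x equals cosh(2x).

Conclusion: False.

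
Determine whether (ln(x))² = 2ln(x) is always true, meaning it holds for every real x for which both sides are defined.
Claim: (ln(x))² = 2ln(x).
Test a specific point where both sides are defined: x = 3.
LHS = (ln(x))² ≈ 1.2069
RHS = 2ln(x) ≈ 2.1972
Since 1.2069 ≠ 2.1972, the equation fails at this point, so it cannot hold for every real x for which both sides are defined.
2ln(x) equals ln(x²), which is not the same as (ln x)².

Conclusion: No, this is NOT an identity.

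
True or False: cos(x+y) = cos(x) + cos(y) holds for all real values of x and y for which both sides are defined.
Claim: cos(x+y) = cos(x) + cos(y).
Test a specific point where both sides are defined: x = -π/2, y = -π/4.
LHS = cos(x+y) ≈ -0.7071
RHS = cos(x) + cos(y) ≈ 0.7071
Since -0.7071 ≠ 0.7071, the equation fails at this point, so it cannot hold for all real values of x and y for which both sides are defined.
The correct expansion is cos(x+y) = cos(x)cos(y) - sin(x)sin(y); cosine is not additive.

Conclusion: False.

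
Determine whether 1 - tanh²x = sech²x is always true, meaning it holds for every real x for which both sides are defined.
Yes, this is an identity.

Claim: 1 - tanh²x = sech²x.
Reasoning: Divide cosh²x - sinh²x = 1 through by cosh²x (never zero): 1 - tanh²x = 1/cosh²x = sech²x.
So the two sides agree for every real x for which both sides are defined.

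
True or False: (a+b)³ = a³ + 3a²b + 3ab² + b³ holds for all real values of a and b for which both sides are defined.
True.

Claim: (a+b)³ = a³ + 3a²b + 3ab² + b³.
Reasoning: (a+b)³ = (a+b)(a+b)² = (a+b)(a² + 2ab + b²) = a³ + 2a²b + ab² + a²b + 2ab² + b³ = a³ + 3a²b + 3ab² + b³.
So the two sides agree for all real values of a and b for which both sides are defined.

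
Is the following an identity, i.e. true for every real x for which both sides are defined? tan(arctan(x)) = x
Yes, this is an identity.

Claim: tan(arctan(x)) = x.
Reasoning: For every real x, arctan(x) is by definition the angle in (-π/2, π/2) whose tangent equals x. Taking the tangent of that angle returns x.
So the two sides agree for every real x for which both sides are defined.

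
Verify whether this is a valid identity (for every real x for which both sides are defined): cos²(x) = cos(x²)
No, this is NOT an identity.

Claim: cos²(x) = cos(x²).
Test a specific point where both sides are defined: x = 2π/3.
LHS = cos²(x) ≈ 0.2500
RHS = cos(x²) ≈ -0.3202
Since 0.2500 ≠ -0.3202, the equation fails at this point, so it cannot hold for every real x for which both sides are defined.
cos²(x) means (cos x)², squaring the output; cos(x²) squares the input. These are different functions.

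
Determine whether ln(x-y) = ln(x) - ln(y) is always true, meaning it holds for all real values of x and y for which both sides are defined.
No, this is NOT an identity.

Claim: ln(x-y) = ln(x) - ln(y).
Test a specific point where both sides are defined: x = 3, y = 2.
LHS = ln(x-y) ≈ 0.0000
RHS = ln(x) - ln(y) ≈ 0.4055
Since 0.0000 ≠ 0.4055, the equation fails at this point, so it cannot hold for all real values of x and y for which both sides are defined.
ln(x) - ln(y) = ln(x/y), not ln(x-y).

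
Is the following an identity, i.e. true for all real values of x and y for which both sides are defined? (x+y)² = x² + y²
No, this is NOT an identity.

Claim: (x+y)² = x² + y².
Test a specific point where both sides are defined: x = 3, y = 4.
LHS = (x+y)² ≈ 49.0000
RHS = x² + y² ≈ 25.0000
Since 49.0000 ≠ 25.0000, the equation fails at this point, so it cannot hold for all real values of x and y for which both sides are defined.
The correct expansion is (x+y)² = x² + 2xy + y²; the cross term 2xy is missing.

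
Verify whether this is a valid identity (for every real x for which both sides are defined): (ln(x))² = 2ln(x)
No, this is NOT an identity.

Claim: (ln(x))² = 2ln(x).
Test a specific point where both sides are defined: x = 5.
LHS = (ln(x))² ≈ 2.5903
RHS = 2ln(x) ≈ 3.2189
Since 2.5903 ≠ 3.2189, the equation fails at this point, so it cannot hold for every real x for which both sides are defined.
2ln(x) equals ln(x²), which is not the same as (ln x)².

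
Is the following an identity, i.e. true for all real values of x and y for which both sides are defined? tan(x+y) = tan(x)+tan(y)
Claim: tan(x+y) = tan(x)+tan(y).
Test a specific point where both sides are defined: x = 2π/3, y = -π/3.
LHS = tan(x+y) ≈ 1.7321
RHS = tan(x)+tan(y) ≈ -3.4641
Since 1.7321 ≠ -3.4641, the equation fails at this point, so it cannot hold for all real values of x and y for which both sides are defined.
The correct formula is tan(x+y) = (tan(x) + tan(y))/(1 - tan(x)tan(y)).

Conclusion: No, this is NOT an identity.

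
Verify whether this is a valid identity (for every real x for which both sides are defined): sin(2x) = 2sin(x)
No, this is NOT an identity.

Claim: sin(2x) = 2sin(x).
Test a specific point where both sides are defined: x = -π/4.
LHS = sin(2x) ≈ -1.0000
RHS = 2sin(x) ≈ -1.4142
Since -1.0000 ≠ -1.4142, the equation fails at this point, so it cannot hold for every real x for which both sides are defined.
The correct double-angle formula is sin(2x) = 2sin(x)cos(x).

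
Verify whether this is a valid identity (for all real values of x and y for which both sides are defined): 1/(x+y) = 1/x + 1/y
Claim: 1/(x+y) = 1/x + 1/y.
Test a specific point where both sides are defined: x = 5, y = 5.
LHS = 1/(x+y) ≈ 0.1000
RHS = 1/x + 1/y ≈ 0.4000
Since 0.1000 ≠ 0.4000, the equation fails at this point, so it cannot hold for all real values of x and y for which both sides are defined.
1/x + 1/y = (x+y)/(xy), which is not 1/(x+y).

Conclusion: No, this is NOT an identity.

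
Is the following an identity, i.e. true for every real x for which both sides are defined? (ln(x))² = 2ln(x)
No, this is NOT an identity.

Claim: (ln(x))² = 2ln(x).
Test a specific point where both sides are defined: x = 3/2.
LHS = (ln(x))² ≈ 0.1644
RHS = 2ln(x) ≈ 0.8109
Since 0.1644 ≠ 0.8109, the equation fails at this point, so it cannot hold for every real x for which both sides are defined.
2ln(x) equals ln(x²), which is not the same as (ln x)².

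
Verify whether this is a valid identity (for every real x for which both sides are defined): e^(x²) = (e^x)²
Claim: e^(x²) = (e^x)².
Test a specific point where both sides are defined: x = 3.
LHS = e^(x²) ≈ 8103.0839
RHS = (e^x)² ≈ 403.4288
Since 8103.0839 ≠ 403.4288, the equation fails at this point, so it cannot hold for every real x for which both sides are defined.
(e^x)² = e^(2x), and 2x ≠ x² in general.

Conclusion: No, this is NOT an identity.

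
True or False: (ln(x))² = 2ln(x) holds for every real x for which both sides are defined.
False.

Claim: (ln(x))² = 2ln(x).
Test a specific point where both sides are defined: x = 4.
LHS = (ln(x))² ≈ 1.9218
RHS = 2ln(x) ≈ 2.7726
Since 1.9218 ≠ 2.7726, the equation fails at this point, so it cannot hold for every real x for which both sides are defined.
2ln(x) equals ln(x²), which is not the same as (ln x)².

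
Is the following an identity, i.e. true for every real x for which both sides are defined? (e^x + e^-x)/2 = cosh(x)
Yes, this is an identity.

Claim: (e^x + e^-x)/2 = cosh(x).
Reasoning: This is exactly the definition of the hyperbolic cosine: cosh(x) := (e^x + e^-x)/2.
So the two sides agree for every real x for which both sides are defined.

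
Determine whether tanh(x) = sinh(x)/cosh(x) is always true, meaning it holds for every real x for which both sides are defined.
Yes, this is an identity.

Claim: tanh(x) = sinh(x)/cosh(x).
Reasoning: tanh(x) is defined as sinh(x)/cosh(x) = (e^x - e^-x)/(e^x + e^-x); cosh(x) ≥ 1 is never zero, so this holds for every real x.
So the two sides agree for every real x for which both sides are defined.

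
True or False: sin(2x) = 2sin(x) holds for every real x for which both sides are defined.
Claim: sin(2x) = 2sin(x).
Test a specific point where both sides are defined: x = -π/2.
LHS = sin(2x) ≈ 0.0000
RHS = 2sin(x) ≈ -2.0000
Since 0.0000 ≠ -2.0000, the equation fails at this point, so it cannot hold for every real x for which both sides are defined.
The correct double-angle formula is sin(2x) = 2sin(x)cos(x).

Conclusion: False.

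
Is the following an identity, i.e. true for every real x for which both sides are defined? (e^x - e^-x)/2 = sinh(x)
Yes, this is an identity.

Claim: (e^x - e^-x)/2 = sinh(x).
Reasoning: This is exactly the definition of the hyperbolic sine: sinh(x) := (e^x - e^-x)/2.
So the two sides agree for every real x for which both sides are defined.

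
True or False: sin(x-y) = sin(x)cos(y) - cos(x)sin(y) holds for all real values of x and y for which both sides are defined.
True.

Claim: sin(x-y) = sin(x)cos(y) - cos(x)sin(y).
Reasoning: Replace y by -y in sin(x+y) = sin(x)cos(y) + cos(x)sin(y) and use cos(-y) = cos(y), sin(-y) = -sin(y): sin(x-y) = sin(x)cos(y) - cos(x)sin(y).
So the two sides agree for all real values of x and y for which both sides are defined.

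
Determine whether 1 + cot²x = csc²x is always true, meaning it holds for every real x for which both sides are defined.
Yes, this is an identity.

Claim: 1 + cot²x = csc²x.
Reasoning: Start from sin²x + cos²x = 1 and divide every term by sin²x (allowed wherever cot x and csc x are defined): 1 + cot²x = 1/sin²x = csc²x.
So the two sides agree for every real x for which both sides are defined.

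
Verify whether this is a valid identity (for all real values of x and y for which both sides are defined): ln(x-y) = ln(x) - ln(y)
Claim: ln(x-y) = ln(x) - ln(y).
Test a specific point where both sides are defined: x = 4, y = 1/2.
LHS = ln(x-y) ≈ 1.2528
RHS = ln(x) - ln(y) ≈ 2.0794
Since 1.2528 ≠ 2.0794, the equation fails at this point, so it cannot hold for all real values of x and y for which both sides are defined.
ln(x) - ln(y) = ln(x/y), not ln(x-y).

Conclusion: No, this is NOT an identity.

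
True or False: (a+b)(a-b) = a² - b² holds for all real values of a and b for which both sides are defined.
True.

Claim: (a+b)(a-b) = a² - b².
Reasoning: Expand: (a+b)(a-b) = a² - ab + ba - b² = a² - b² (the cross terms cancel).
So the two sides agree for all real values of a and b for which both sides are defined.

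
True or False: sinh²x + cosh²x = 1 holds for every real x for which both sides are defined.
False.

Claim: sinh²x + cosh²x = 1.
Test a specific point where both sides are defined: x = 1/2.
LHS = sinh²x + cosh²x ≈ 1.5431
RHS = 1 ≈ 1.0000
Since 1.5431 ≠ 1.0000, the equation fails at this point, so it cannot hold for every real x for which both sides are defined.
The correct hyperbolic identity is cosh²x - sinh²x = 1 (a difference); the sum sinh²x + cosh²x equals cosh(2x).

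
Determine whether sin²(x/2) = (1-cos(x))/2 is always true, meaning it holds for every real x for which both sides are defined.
Yes, this is an identity.

Claim: sin²(x/2) = (1-cos(x))/2.
Reasoning: Use cos(2θ) = 1 - 2sin²θ with θ = x/2: cos(x) = 1 - 2sin²(x/2). Solving for sin²(x/2) gives (1 - cos(x))/2.
So the two sides agree for every real x for which both sides are defined.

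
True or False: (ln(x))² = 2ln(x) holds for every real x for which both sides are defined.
False.

Claim: (ln(x))² = 2ln(x).
Test a specific point where both sides are defined: x = 3/2.
LHS = (ln(x))² ≈ 0.1644
RHS = 2ln(x) ≈ 0.8109
Since 0.1644 ≠ 0.8109, the equation fails at this point, so it cannot hold for every real x for which both sides are defined.
2ln(x) equals ln(x²), which is not the same as (ln x)².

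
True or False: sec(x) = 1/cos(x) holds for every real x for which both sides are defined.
True.

Claim: sec(x) = 1/cos(x).
Reasoning: sec(x) is by definition the reciprocal of cos(x), wherever cos(x) ≠ 0.
So the two sides agree for every real x for which both sides are defined.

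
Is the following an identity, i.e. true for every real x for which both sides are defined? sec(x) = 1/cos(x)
Yes, this is an identity.

Claim: sec(x) = 1/cos(x).
Reasoning: sec(x) is by definition the reciprocal of cos(x), wherever cos(x) ≠ 0.
So the two sides agree for every real x for which both sides are defined.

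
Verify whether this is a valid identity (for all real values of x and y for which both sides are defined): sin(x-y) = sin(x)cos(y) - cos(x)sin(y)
Claim: sin(x-y) = sin(x)cos(y) - cos(x)sin(y).
Reasoning: Replace y by -y in sin(x+y) = sin(x)cos(y) + cos(x)sin(y) and use cos(-y) = cos(y), sin(-y) = -sin(y): sin(x-y) = sin(x)cos(y) - cos(x)sin(y).
So the two sides agree for all real values of x and y for which both sides are defined.

Conclusion: Yes, this is an identity.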